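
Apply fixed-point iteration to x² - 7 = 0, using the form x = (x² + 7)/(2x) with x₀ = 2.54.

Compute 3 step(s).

Equation: x² - 7 = 0
Fixed-point form: x = (x² + 7)/(2x)
x₀ = 2.54

x_1 = g(2.540000) = 2.647953
x_2 = g(2.647953) = 2.645752
x_3 = g(2.645752) = 2.645751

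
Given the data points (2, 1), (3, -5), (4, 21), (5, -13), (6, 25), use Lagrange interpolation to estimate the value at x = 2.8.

Lagrange interpolation formula:
P(x) = Σ yᵢ × Lᵢ(x)
where Lᵢ(x) = Π_{j≠i} (x - xⱼ)/(xᵢ - xⱼ)

L_0(2.8) = (2.8 - 3)/(2 - 3) × (2.8 - 4)/(2 - 4) × (2.8 - 5)/(2 - 5) × (2.8 - 6)/(2 - 6) = 0.070400
L_1(2.8) = (2.8 - 2)/(3 - 2) × (2.8 - 4)/(3 - 4) × (2.8 - 5)/(3 - 5) × (2.8 - 6)/(3 - 6) = 1.126400
L_2(2.8) = (2.8 - 2)/(4 - 2) × (2.8 - 3)/(4 - 3) × (2.8 - 5)/(4 - 5) × (2.8 - 6)/(4 - 6) = -0.281600
L_3(2.8) = (2.8 - 2)/(5 - 2) × (2.8 - 3)/(5 - 3) × (2.8 - 4)/(5 - 4) × (2.8 - 6)/(5 - 6) = 0.102400
L_4(2.8) = (2.8 - 2)/(6 - 2) × (2.8 - 3)/(6 - 3) × (2.8 - 4)/(6 - 4) × (2.8 - 5)/(6 - 5) = -0.017600

P(2.8) = 1×L_0(2.8) + (-5)×L_1(2.8) + 21×L_2(2.8) + (-13)×L_3(2.8) + 25×L_4(2.8)
P(2.8) = -13.246400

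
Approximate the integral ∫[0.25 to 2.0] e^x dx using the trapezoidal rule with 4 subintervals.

f(x) = e^x
a = 0.25, b = 2.0, n = 4
h = (b - a)/n = 0.437500

Trapezoidal rule: (h/2)[f(x₀) + 2f(x₁) + 2f(x₂) + ... + f(xₙ)]

x_0 = 0.2500, f(x_0) = 1.284025, coefficient = 1
x_1 = 0.6875, f(x_1) = 1.988737, coefficient = 2
x_2 = 1.1250, f(x_2) = 3.080217, coefficient = 2
x_3 = 1.5625, f(x_3) = 4.770733, coefficient = 2
x_4 = 2.0000, f(x_4) = 7.389056, coefficient = 1

I ≈ (0.437500/2) × 28.352457 = 6.202100
Exact value: 6.105031
Error: 0.097069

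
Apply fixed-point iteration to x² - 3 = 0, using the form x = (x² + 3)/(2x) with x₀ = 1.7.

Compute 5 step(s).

Equation: x² - 3 = 0
Fixed-point form: x = (x² + 3)/(2x)
x₀ = 1.7

x_1 = g(1.700000) = 1.732353
x_2 = g(1.732353) = 1.732051
x_3 = g(1.732051) = 1.732051
x_4 = g(1.732051) = 1.732051
x_5 = g(1.732051) = 1.732051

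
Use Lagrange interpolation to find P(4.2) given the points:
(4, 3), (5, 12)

Lagrange interpolation formula:
P(x) = Σ yᵢ × Lᵢ(x)
where Lᵢ(x) = Π_{j≠i} (x - xⱼ)/(xᵢ - xⱼ)

L_0(4.2) = (4.2 - 5)/(4 - 5) = 0.800000
L_1(4.2) = (4.2 - 4)/(5 - 4) = 0.200000

P(4.2) = 3×L_0(4.2) + 12×L_1(4.2)
P(4.2) = 4.800000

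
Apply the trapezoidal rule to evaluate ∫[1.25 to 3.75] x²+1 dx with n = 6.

f(x) = x²+1
a = 1.25, b = 3.75, n = 6
h = (b - a)/n = 0.416667

Trapezoidal rule: (h/2)[f(x₀) + 2f(x₁) + 2f(x₂) + ... + f(xₙ)]

x_0 = 1.2500, f(x_0) = 2.562500, coefficient = 1
x_1 = 1.6667, f(x_1) = 3.777778, coefficient = 2
x_2 = 2.0833, f(x_2) = 5.340278, coefficient = 2
x_3 = 2.5000, f(x_3) = 7.250000, coefficient = 2
x_4 = 2.9167, f(x_4) = 9.506944, coefficient = 2
x_5 = 3.3333, f(x_5) = 12.111111, coefficient = 2
x_6 = 3.7500, f(x_6) = 15.062500, coefficient = 1

I ≈ (0.416667/2) × 93.597222 = 19.499421
Exact value: 19.427083
Error: 0.072338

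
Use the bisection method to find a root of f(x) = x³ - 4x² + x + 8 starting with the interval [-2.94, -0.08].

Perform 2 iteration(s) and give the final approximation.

f(x) = x³ - 4x² + x + 8
Initial interval: [-2.94, -0.08]

Iteration 1:
  c_1 = (-2.940000 + (-0.080000))/2 = -1.510000
  f(c_1) = f(-1.510000) = -6.073351
  f(a) × f(c) ≥ 0, new interval: [-1.510000, -0.080000]
Iteration 2:
  c_2 = (-1.510000 + (-0.080000))/2 = -0.795000
  f(c_2) = f(-0.795000) = 4.174440
  f(a) × f(c) < 0, new interval: [-1.510000, -0.795000]

After 2 iteration(s), the approximation is c_2 = -0.795000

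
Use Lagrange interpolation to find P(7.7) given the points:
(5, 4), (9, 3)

Lagrange interpolation formula:
P(x) = Σ yᵢ × Lᵢ(x)
where Lᵢ(x) = Π_{j≠i} (x - xⱼ)/(xᵢ - xⱼ)

L_0(7.7) = (7.7 - 9)/(5 - 9) = 0.325000
L_1(7.7) = (7.7 - 5)/(9 - 5) = 0.675000

P(7.7) = 4×L_0(7.7) + 3×L_1(7.7)
P(7.7) = 3.325000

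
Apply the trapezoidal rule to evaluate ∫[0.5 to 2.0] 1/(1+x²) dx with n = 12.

f(x) = 1/(1+x²)
a = 0.5, b = 2.0, n = 12
h = (b - a)/n = 0.125000

Trapezoidal rule: (h/2)[f(x₀) + 2f(x₁) + 2f(x₂) + ... + f(xₙ)]

x_0 = 0.5000, f(x_0) = 0.800000, coefficient = 1
x_1 = 0.6250, f(x_1) = 0.719101, coefficient = 2
x_2 = 0.7500, f(x_2) = 0.640000, coefficient = 2
x_3 = 0.8750, f(x_3) = 0.566372, coefficient = 2
x_4 = 1.0000, f(x_4) = 0.500000, coefficient = 2
x_5 = 1.1250, f(x_5) = 0.441379, coefficient = 2
x_6 = 1.2500, f(x_6) = 0.390244, coefficient = 2
x_7 = 1.3750, f(x_7) = 0.345946, coefficient = 2
x_8 = 1.5000, f(x_8) = 0.307692, coefficient = 2
x_9 = 1.6250, f(x_9) = 0.274678, coefficient = 2
x_10 = 1.7500, f(x_10) = 0.246154, coefficient = 2
x_11 = 1.8750, f(x_11) = 0.221453, coefficient = 2
x_12 = 2.0000, f(x_12) = 0.200000, coefficient = 1

I ≈ (0.125000/2) × 10.306039 = 0.644127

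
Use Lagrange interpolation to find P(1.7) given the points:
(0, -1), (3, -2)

Lagrange interpolation formula:
P(x) = Σ yᵢ × Lᵢ(x)
where Lᵢ(x) = Π_{j≠i} (x - xⱼ)/(xᵢ - xⱼ)

L_0(1.7) = (1.7 - 3)/(0 - 3) = 0.433333
L_1(1.7) = (1.7 - 0)/(3 - 0) = 0.566667

P(1.7) = (-1)×L_0(1.7) + (-2)×L_1(1.7)
P(1.7) = -1.566667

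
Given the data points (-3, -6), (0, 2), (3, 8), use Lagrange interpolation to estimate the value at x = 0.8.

Lagrange interpolation formula:
P(x) = Σ yᵢ × Lᵢ(x)
where Lᵢ(x) = Π_{j≠i} (x - xⱼ)/(xᵢ - xⱼ)

L_0(0.8) = (0.8 - 0)/(-3 - 0) × (0.8 - 3)/(-3 - 3) = -0.097778
L_1(0.8) = (0.8 - (-3))/(0 - (-3)) × (0.8 - 3)/(0 - 3) = 0.928889
L_2(0.8) = (0.8 - (-3))/(3 - (-3)) × (0.8 - 0)/(3 - 0) = 0.168889

P(0.8) = (-6)×L_0(0.8) + 2×L_1(0.8) + 8×L_2(0.8)
P(0.8) = 3.795556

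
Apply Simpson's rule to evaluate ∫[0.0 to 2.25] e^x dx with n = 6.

f(x) = e^x
a = 0.0, b = 2.25, n = 6
h = (b - a)/n = 0.375000

Simpson's rule: (h/3)[f(x₀) + 4f(x₁) + 2f(x₂) + ... + f(xₙ)]

x_0 = 0.0000, f(x_0) = 1.000000, coefficient = 1
x_1 = 0.3750, f(x_1) = 1.454991, coefficient = 4
x_2 = 0.7500, f(x_2) = 2.117000, coefficient = 2
x_3 = 1.1250, f(x_3) = 3.080217, coefficient = 4
x_4 = 1.5000, f(x_4) = 4.481689, coefficient = 2
x_5 = 1.8750, f(x_5) = 6.520819, coefficient = 4
x_6 = 2.2500, f(x_6) = 9.487736, coefficient = 1

I ≈ (0.375000/3) × 67.909224 = 8.488653
Exact value: 8.487736
Error: 0.000917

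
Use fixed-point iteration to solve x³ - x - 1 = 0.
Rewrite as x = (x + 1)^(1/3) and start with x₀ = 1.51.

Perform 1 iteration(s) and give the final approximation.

Equation: x³ - x - 1 = 0
Fixed-point form: x = (x + 1)^(1/3)
x₀ = 1.51

x_1 = g(1.510000) = 1.359016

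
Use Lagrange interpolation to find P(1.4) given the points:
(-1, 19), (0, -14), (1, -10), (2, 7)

Lagrange interpolation formula:
P(x) = Σ yᵢ × Lᵢ(x)
where Lᵢ(x) = Π_{j≠i} (x - xⱼ)/(xᵢ - xⱼ)

L_0(1.4) = (1.4 - 0)/(-1 - 0) × (1.4 - 1)/(-1 - 1) × (1.4 - 2)/(-1 - 2) = 0.056000
L_1(1.4) = (1.4 - (-1))/(0 - (-1)) × (1.4 - 1)/(0 - 1) × (1.4 - 2)/(0 - 2) = -0.288000
L_2(1.4) = (1.4 - (-1))/(1 - (-1)) × (1.4 - 0)/(1 - 0) × (1.4 - 2)/(1 - 2) = 1.008000
L_3(1.4) = (1.4 - (-1))/(2 - (-1)) × (1.4 - 0)/(2 - 0) × (1.4 - 1)/(2 - 1) = 0.224000

P(1.4) = 19×L_0(1.4) + (-14)×L_1(1.4) + (-10)×L_2(1.4) + 7×L_3(1.4)
P(1.4) = -3.416000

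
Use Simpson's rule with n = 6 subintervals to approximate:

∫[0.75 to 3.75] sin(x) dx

f(x) = sin(x)
a = 0.75, b = 3.75, n = 6
h = (b - a)/n = 0.500000

Simpson's rule: (h/3)[f(x₀) + 4f(x₁) + 2f(x₂) + ... + f(xₙ)]

x_0 = 0.7500, f(x_0) = 0.681639, coefficient = 1
x_1 = 1.2500, f(x_1) = 0.948985, coefficient = 4
x_2 = 1.7500, f(x_2) = 0.983986, coefficient = 2
x_3 = 2.2500, f(x_3) = 0.778073, coefficient = 4
x_4 = 2.7500, f(x_4) = 0.381661, coefficient = 2
x_5 = 3.2500, f(x_5) = -0.108195, coefficient = 4
x_6 = 3.7500, f(x_6) = -0.571561, coefficient = 1

I ≈ (0.500000/3) × 9.316822 = 1.552804
Exact value: 1.552248
Error: 0.000555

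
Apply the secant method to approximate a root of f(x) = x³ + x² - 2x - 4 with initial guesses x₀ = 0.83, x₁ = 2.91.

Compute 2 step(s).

f(x) = x³ + x² - 2x - 4
x₀ = 0.83, x₁ = 2.91

Secant formula: x_{n+1} = x_n - f(x_n)(x_n - x_{n-1})/(f(x_n) - f(x_{n-1}))

Iteration 1:
  f(0.830000) = -4.399313
  f(2.910000) = 23.290271
  x_2 = 2.910000 - 23.290271×(2.910000 - 0.830000)/(23.290271 - (-4.399313))
       = 1.160470
Iteration 2:
  f(2.910000) = 23.290271
  f(1.160470) = -3.411456
  x_3 = 1.160470 - (-3.411456)×(1.160470 - 2.910000)/(-3.411456 - 23.290271)
       = 1.383993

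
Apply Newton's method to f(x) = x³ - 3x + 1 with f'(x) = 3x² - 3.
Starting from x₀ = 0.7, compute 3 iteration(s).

f(x) = x³ - 3x + 1
f'(x) = 3x² - 3
x₀ = 0.7

Newton-Raphson formula: x_{n+1} = x_n - f(x_n)/f'(x_n)

Iteration 1:
  f(0.700000) = -0.757000
  f'(0.700000) = -1.530000
  x_1 = 0.700000 - (-0.757000)/(-1.530000) = 0.205229
Iteration 2:
  f(0.205229) = 0.392958
  f'(0.205229) = -2.873643
  x_2 = 0.205229 - 0.392958/(-2.873643) = 0.341974
Iteration 3:
  f(0.341974) = 0.014070
  f'(0.341974) = -2.649161
  x_3 = 0.341974 - 0.014070/(-2.649161) = 0.347285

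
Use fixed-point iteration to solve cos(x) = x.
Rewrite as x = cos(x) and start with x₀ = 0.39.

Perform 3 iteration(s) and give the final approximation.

Equation: cos(x) = x
Fixed-point form: x = cos(x)
x₀ = 0.39

x_1 = g(0.390000) = 0.924909
x_2 = g(0.924909) = 0.601907
x_3 = g(0.601907) = 0.824257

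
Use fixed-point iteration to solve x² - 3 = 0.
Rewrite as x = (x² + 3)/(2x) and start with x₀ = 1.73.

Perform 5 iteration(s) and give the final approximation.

Equation: x² - 3 = 0
Fixed-point form: x = (x² + 3)/(2x)
x₀ = 1.73

x_1 = g(1.730000) = 1.732052
x_2 = g(1.732052) = 1.732051
x_3 = g(1.732051) = 1.732051
x_4 = g(1.732051) = 1.732051
x_5 = g(1.732051) = 1.732051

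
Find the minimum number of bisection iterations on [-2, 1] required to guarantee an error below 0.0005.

We need (b-a)/2^n ≤ 0.0005
(1 - (-2))/2^n ≤ 0.0005
3/2^n ≤ 0.0005
2^n ≥ 6000
n ≥ log₂(6000) = 12.55
n ≥ 13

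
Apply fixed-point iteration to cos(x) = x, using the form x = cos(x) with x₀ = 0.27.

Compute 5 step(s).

Equation: cos(x) = x
Fixed-point form: x = cos(x)
x₀ = 0.27

x_1 = g(0.270000) = 0.963771
x_2 = g(0.963771) = 0.570427
x_3 = g(0.570427) = 0.841671
x_4 = g(0.841671) = 0.666218
x_5 = g(0.666218) = 0.786165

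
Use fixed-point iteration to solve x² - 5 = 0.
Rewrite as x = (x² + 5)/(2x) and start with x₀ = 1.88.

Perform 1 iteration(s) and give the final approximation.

Equation: x² - 5 = 0
Fixed-point form: x = (x² + 5)/(2x)
x₀ = 1.88

x_1 = g(1.880000) = 2.269787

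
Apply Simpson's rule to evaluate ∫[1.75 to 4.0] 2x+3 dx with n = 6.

f(x) = 2x+3
a = 1.75, b = 4.0, n = 6
h = (b - a)/n = 0.375000

Simpson's rule: (h/3)[f(x₀) + 4f(x₁) + 2f(x₂) + ... + f(xₙ)]

x_0 = 1.7500, f(x_0) = 6.500000, coefficient = 1
x_1 = 2.1250, f(x_1) = 7.250000, coefficient = 4
x_2 = 2.5000, f(x_2) = 8.000000, coefficient = 2
x_3 = 2.8750, f(x_3) = 8.750000, coefficient = 4
x_4 = 3.2500, f(x_4) = 9.500000, coefficient = 2
x_5 = 3.6250, f(x_5) = 10.250000, coefficient = 4
x_6 = 4.0000, f(x_6) = 11.000000, coefficient = 1

I ≈ (0.375000/3) × 157.500000 = 19.687500
Exact value: 19.687500
Error: 0.000000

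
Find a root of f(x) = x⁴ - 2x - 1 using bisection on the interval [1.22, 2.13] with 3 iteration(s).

f(x) = x⁴ - 2x - 1
Initial interval: [1.22, 2.13]

Iteration 1:
  c_1 = (1.220000 + 2.130000)/2 = 1.675000
  f(c_1) = f(1.675000) = 3.521532
  f(a) × f(c) < 0, new interval: [1.220000, 1.675000]
Iteration 2:
  c_2 = (1.220000 + 1.675000)/2 = 1.447500
  f(c_2) = f(1.447500) = 0.495099
  f(a) × f(c) < 0, new interval: [1.220000, 1.447500]
Iteration 3:
  c_3 = (1.220000 + 1.447500)/2 = 1.333750
  f(c_3) = f(1.333750) = -0.503054
  f(a) × f(c) ≥ 0, new interval: [1.333750, 1.447500]

After 3 iteration(s), the approximation is c_3 = 1.333750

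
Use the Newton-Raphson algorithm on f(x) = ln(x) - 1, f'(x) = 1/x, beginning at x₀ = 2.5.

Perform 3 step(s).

f(x) = ln(x) - 1
f'(x) = 1/x
x₀ = 2.5

Newton-Raphson formula: x_{n+1} = x_n - f(x_n)/f'(x_n)

Iteration 1:
  f(2.500000) = -0.083709
  f'(2.500000) = 0.400000
  x_1 = 2.500000 - (-0.083709)/0.400000 = 2.709273
Iteration 2:
  f(2.709273) = -0.003320
  f'(2.709273) = 0.369103
  x_2 = 2.709273 - (-0.003320)/0.369103 = 2.718267
Iteration 3:
  f(2.718267) = -0.000005
  f'(2.718267) = 0.367881
  x_3 = 2.718267 - (-0.000005)/0.367881 = 2.718282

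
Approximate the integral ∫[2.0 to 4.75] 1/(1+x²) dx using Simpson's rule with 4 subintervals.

f(x) = 1/(1+x²)
a = 2.0, b = 4.75, n = 4
h = (b - a)/n = 0.687500

Simpson's rule: (h/3)[f(x₀) + 4f(x₁) + 2f(x₂) + ... + f(xₙ)]

x_0 = 2.0000, f(x_0) = 0.200000, coefficient = 1
x_1 = 2.6875, f(x_1) = 0.121615, coefficient = 4
x_2 = 3.3750, f(x_2) = 0.080706, coefficient = 2
x_3 = 4.0625, f(x_3) = 0.057130, coefficient = 4
x_4 = 4.7500, f(x_4) = 0.042440, coefficient = 1

I ≈ (0.687500/3) × 1.118834 = 0.256399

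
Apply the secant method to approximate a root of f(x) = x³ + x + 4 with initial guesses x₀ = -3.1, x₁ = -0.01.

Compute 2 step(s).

f(x) = x³ + x + 4
x₀ = -3.1, x₁ = -0.01

Secant formula: x_{n+1} = x_n - f(x_n)(x_n - x_{n-1})/(f(x_n) - f(x_{n-1}))

Iteration 1:
  f(-3.100000) = -28.891000
  f(-0.010000) = 3.989999
  x_2 = -0.010000 - 3.989999×(-0.010000 - (-3.100000))/(3.989999 - (-28.891000))
       = -0.384961
Iteration 2:
  f(-0.010000) = 3.989999
  f(-0.384961) = 3.557990
  x_3 = -0.384961 - 3.557990×(-0.384961 - (-0.010000))/(3.557990 - 3.989999)
       = -3.473106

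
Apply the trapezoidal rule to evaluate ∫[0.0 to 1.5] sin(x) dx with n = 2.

f(x) = sin(x)
a = 0.0, b = 1.5, n = 2
h = (b - a)/n = 0.750000

Trapezoidal rule: (h/2)[f(x₀) + 2f(x₁) + 2f(x₂) + ... + f(xₙ)]

x_0 = 0.0000, f(x_0) = 0.000000, coefficient = 1
x_1 = 0.7500, f(x_1) = 0.681639, coefficient = 2
x_2 = 1.5000, f(x_2) = 0.997495, coefficient = 1

I ≈ (0.750000/2) × 2.360773 = 0.885290
Exact value: 0.929263
Error: 0.043973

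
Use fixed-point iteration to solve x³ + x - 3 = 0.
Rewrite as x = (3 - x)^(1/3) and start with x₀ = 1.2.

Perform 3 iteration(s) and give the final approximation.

Equation: x³ + x - 3 = 0
Fixed-point form: x = (3 - x)^(1/3)
x₀ = 1.2

x_1 = g(1.200000) = 1.216440
x_2 = g(1.216440) = 1.212726
x_3 = g(1.212726) = 1.213567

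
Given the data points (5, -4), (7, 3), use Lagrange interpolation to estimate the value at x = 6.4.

Lagrange interpolation formula:
P(x) = Σ yᵢ × Lᵢ(x)
where Lᵢ(x) = Π_{j≠i} (x - xⱼ)/(xᵢ - xⱼ)

L_0(6.4) = (6.4 - 7)/(5 - 7) = 0.300000
L_1(6.4) = (6.4 - 5)/(7 - 5) = 0.700000

P(6.4) = (-4)×L_0(6.4) + 3×L_1(6.4)
P(6.4) = 0.900000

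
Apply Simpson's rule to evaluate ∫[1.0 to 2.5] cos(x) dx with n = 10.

f(x) = cos(x)
a = 1.0, b = 2.5, n = 10
h = (b - a)/n = 0.150000

Simpson's rule: (h/3)[f(x₀) + 4f(x₁) + 2f(x₂) + ... + f(xₙ)]

x_0 = 1.0000, f(x_0) = 0.540302, coefficient = 1
x_1 = 1.1500, f(x_1) = 0.408487, coefficient = 4
x_2 = 1.3000, f(x_2) = 0.267499, coefficient = 2
x_3 = 1.4500, f(x_3) = 0.120503, coefficient = 4
x_4 = 1.6000, f(x_4) = -0.029200, coefficient = 2
x_5 = 1.7500, f(x_5) = -0.178246, coefficient = 4
x_6 = 1.9000, f(x_6) = -0.323290, coefficient = 2
x_7 = 2.0500, f(x_7) = -0.461073, coefficient = 4
x_8 = 2.2000, f(x_8) = -0.588501, coefficient = 2
x_9 = 2.3500, f(x_9) = -0.702713, coefficient = 4
x_10 = 2.5000, f(x_10) = -0.801144, coefficient = 1

I ≈ (0.150000/3) × -4.859991 = -0.243000
Exact value: -0.242999
Error: 0.000001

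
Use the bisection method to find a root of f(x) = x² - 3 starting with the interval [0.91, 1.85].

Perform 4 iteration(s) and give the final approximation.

f(x) = x² - 3
Initial interval: [0.91, 1.85]

Iteration 1:
  c_1 = (0.910000 + 1.850000)/2 = 1.380000
  f(c_1) = f(1.380000) = -1.095600
  f(a) × f(c) ≥ 0, new interval: [1.380000, 1.850000]
Iteration 2:
  c_2 = (1.380000 + 1.850000)/2 = 1.615000
  f(c_2) = f(1.615000) = -0.391775
  f(a) × f(c) ≥ 0, new interval: [1.615000, 1.850000]
Iteration 3:
  c_3 = (1.615000 + 1.850000)/2 = 1.732500
  f(c_3) = f(1.732500) = 0.001556
  f(a) × f(c) < 0, new interval: [1.615000, 1.732500]
Iteration 4:
  c_4 = (1.615000 + 1.732500)/2 = 1.673750
  f(c_4) = f(1.673750) = -0.198561
  f(a) × f(c) ≥ 0, new interval: [1.673750, 1.732500]

After 4 iteration(s), the approximation is c_4 = 1.673750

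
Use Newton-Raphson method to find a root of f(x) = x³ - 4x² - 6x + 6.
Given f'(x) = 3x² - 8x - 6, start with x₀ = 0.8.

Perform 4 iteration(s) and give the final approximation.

f(x) = x³ - 4x² - 6x + 6
f'(x) = 3x² - 8x - 6
x₀ = 0.8

Newton-Raphson formula: x_{n+1} = x_n - f(x_n)/f'(x_n)

Iteration 1:
  f(0.800000) = -0.848000
  f'(0.800000) = -10.480000
  x_1 = 0.800000 - (-0.848000)/(-10.480000) = 0.719084
Iteration 2:
  f(0.719084) = -0.011006
  f'(0.719084) = -10.201426
  x_2 = 0.719084 - (-0.011006)/(-10.201426) = 0.718005
Iteration 3:
  f(0.718005) = -0.000002
  f'(0.718005) = -10.197447
  x_3 = 0.718005 - (-0.000002)/(-10.197447) = 0.718005
Iteration 4:
  f(0.718005) = 0.000000
  f'(0.718005) = -10.197446
  x_4 = 0.718005 - 0.000000/(-10.197446) = 0.718005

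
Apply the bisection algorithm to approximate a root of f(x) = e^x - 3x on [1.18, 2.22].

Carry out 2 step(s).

f(x) = e^x - 3x
Initial interval: [1.18, 2.22]

Iteration 1:
  c_1 = (1.180000 + 2.220000)/2 = 1.700000
  f(c_1) = f(1.700000) = 0.373947
  f(a) × f(c) < 0, new interval: [1.180000, 1.700000]
Iteration 2:
  c_2 = (1.180000 + 1.700000)/2 = 1.440000
  f(c_2) = f(1.440000) = -0.099304
  f(a) × f(c) ≥ 0, new interval: [1.440000, 1.700000]

After 2 iteration(s), the approximation is c_2 = 1.440000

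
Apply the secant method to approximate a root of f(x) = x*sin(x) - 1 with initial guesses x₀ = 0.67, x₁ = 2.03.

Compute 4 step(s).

f(x) = x*sin(x) - 1
x₀ = 0.67, x₁ = 2.03

Secant formula: x_{n+1} = x_n - f(x_n)(x_n - x_{n-1})/(f(x_n) - f(x_{n-1}))

Iteration 1:
  f(0.670000) = -0.583939
  f(2.030000) = 0.819704
  x_2 = 2.030000 - 0.819704×(2.030000 - 0.670000)/(0.819704 - (-0.583939))
       = 1.235783
Iteration 2:
  f(2.030000) = 0.819704
  f(1.235783) = 0.167081
  x_3 = 1.235783 - 0.167081×(1.235783 - 2.030000)/(0.167081 - 0.819704)
       = 1.032452
Iteration 3:
  f(1.235783) = 0.167081
  f(1.032452) = -0.113579
  x_4 = 1.032452 - (-0.113579)×(1.032452 - 1.235783)/(-0.113579 - 0.167081)
       = 1.114737
Iteration 4:
  f(1.032452) = -0.113579
  f(1.114737) = 0.000806
  x_5 = 1.114737 - 0.000806×(1.114737 - 1.032452)/(0.000806 - (-0.113579))
       = 1.114158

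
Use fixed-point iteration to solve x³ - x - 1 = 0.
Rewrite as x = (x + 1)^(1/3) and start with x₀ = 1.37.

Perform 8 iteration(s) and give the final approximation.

Equation: x³ - x - 1 = 0
Fixed-point form: x = (x + 1)^(1/3)
x₀ = 1.37

x_1 = g(1.370000) = 1.333264
x_2 = g(1.333264) = 1.326339
x_3 = g(1.326339) = 1.325026
x_4 = g(1.325026) = 1.324776
x_5 = g(1.324776) = 1.324729
x_6 = g(1.324729) = 1.324720
x_7 = g(1.324720) = 1.324718
x_8 = g(1.324718) = 1.324718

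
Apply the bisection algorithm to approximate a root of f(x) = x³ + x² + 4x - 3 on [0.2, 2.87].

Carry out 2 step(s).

f(x) = x³ + x² + 4x - 3
Initial interval: [0.2, 2.87]

Iteration 1:
  c_1 = (0.200000 + 2.870000)/2 = 1.535000
  f(c_1) = f(1.535000) = 9.113030
  f(a) × f(c) < 0, new interval: [0.200000, 1.535000]
Iteration 2:
  c_2 = (0.200000 + 1.535000)/2 = 0.867500
  f(c_2) = f(0.867500) = 1.875399
  f(a) × f(c) < 0, new interval: [0.200000, 0.867500]

After 2 iteration(s), the approximation is c_2 = 0.867500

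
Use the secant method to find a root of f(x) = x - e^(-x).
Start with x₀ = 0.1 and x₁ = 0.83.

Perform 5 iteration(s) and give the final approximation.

f(x) = x - e^(-x)
x₀ = 0.1, x₁ = 0.83

Secant formula: x_{n+1} = x_n - f(x_n)(x_n - x_{n-1})/(f(x_n) - f(x_{n-1}))

Iteration 1:
  f(0.100000) = -0.804837
  f(0.830000) = 0.393951
  x_2 = 0.830000 - 0.393951×(0.830000 - 0.100000)/(0.393951 - (-0.804837))
       = 0.590104
Iteration 2:
  f(0.830000) = 0.393951
  f(0.590104) = 0.035835
  x_3 = 0.590104 - 0.035835×(0.590104 - 0.830000)/(0.035835 - 0.393951)
       = 0.566099
Iteration 3:
  f(0.590104) = 0.035835
  f(0.566099) = -0.001637
  x_4 = 0.566099 - (-0.001637)×(0.566099 - 0.590104)/(-0.001637 - 0.035835)
       = 0.567148
Iteration 4:
  f(0.566099) = -0.001637
  f(0.567148) = 0.000007
  x_5 = 0.567148 - 0.000007×(0.567148 - 0.566099)/(0.000007 - (-0.001637))
       = 0.567143
Iteration 5:
  f(0.567148) = 0.000007
  f(0.567143) = 0.000000
  x_6 = 0.567143 - 0.000000×(0.567143 - 0.567148)/(0.000000 - 0.000007)
       = 0.567143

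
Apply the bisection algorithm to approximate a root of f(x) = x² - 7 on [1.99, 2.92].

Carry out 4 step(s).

f(x) = x² - 7
Initial interval: [1.99, 2.92]

Iteration 1:
  c_1 = (1.990000 + 2.920000)/2 = 2.455000
  f(c_1) = f(2.455000) = -0.972975
  f(a) × f(c) ≥ 0, new interval: [2.455000, 2.920000]
Iteration 2:
  c_2 = (2.455000 + 2.920000)/2 = 2.687500
  f(c_2) = f(2.687500) = 0.222656
  f(a) × f(c) < 0, new interval: [2.455000, 2.687500]
Iteration 3:
  c_3 = (2.455000 + 2.687500)/2 = 2.571250
  f(c_3) = f(2.571250) = -0.388673
  f(a) × f(c) ≥ 0, new interval: [2.571250, 2.687500]
Iteration 4:
  c_4 = (2.571250 + 2.687500)/2 = 2.629375
  f(c_4) = f(2.629375) = -0.086387
  f(a) × f(c) ≥ 0, new interval: [2.629375, 2.687500]

After 4 iteration(s), the approximation is c_4 = 2.629375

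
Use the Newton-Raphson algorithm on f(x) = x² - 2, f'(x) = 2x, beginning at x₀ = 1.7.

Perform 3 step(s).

f(x) = x² - 2
f'(x) = 2x
x₀ = 1.7

Newton-Raphson formula: x_{n+1} = x_n - f(x_n)/f'(x_n)

Iteration 1:
  f(1.700000) = 0.890000
  f'(1.700000) = 3.400000
  x_1 = 1.700000 - 0.890000/3.400000 = 1.438235
Iteration 2:
  f(1.438235) = 0.068521
  f'(1.438235) = 2.876471
  x_2 = 1.438235 - 0.068521/2.876471 = 1.414414
Iteration 3:
  f(1.414414) = 0.000567
  f'(1.414414) = 2.828828
  x_3 = 1.414414 - 0.000567/2.828828 = 1.414214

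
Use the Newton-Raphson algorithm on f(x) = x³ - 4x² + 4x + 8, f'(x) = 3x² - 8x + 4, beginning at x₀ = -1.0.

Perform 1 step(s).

f(x) = x³ - 4x² + 4x + 8
f'(x) = 3x² - 8x + 4
x₀ = -1.0

Newton-Raphson formula: x_{n+1} = x_n - f(x_n)/f'(x_n)

Iteration 1:
  f(-1.000000) = -1.000000
  f'(-1.000000) = 15.000000
  x_1 = -1.000000 - (-1.000000)/15.000000 = -0.933333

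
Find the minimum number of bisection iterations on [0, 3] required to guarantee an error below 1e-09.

We need (b-a)/2^n ≤ 1e-09
(3 - 0)/2^n ≤ 1e-09
3/2^n ≤ 1e-09
2^n ≥ 3000000000
n ≥ log₂(3000000000) = 31.48
n ≥ 32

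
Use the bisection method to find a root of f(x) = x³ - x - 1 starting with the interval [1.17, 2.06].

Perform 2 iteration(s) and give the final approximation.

f(x) = x³ - x - 1
Initial interval: [1.17, 2.06]

Iteration 1:
  c_1 = (1.170000 + 2.060000)/2 = 1.615000
  f(c_1) = f(1.615000) = 1.597283
  f(a) × f(c) < 0, new interval: [1.170000, 1.615000]
Iteration 2:
  c_2 = (1.170000 + 1.615000)/2 = 1.392500
  f(c_2) = f(1.392500) = 0.307636
  f(a) × f(c) < 0, new interval: [1.170000, 1.392500]

After 2 iteration(s), the approximation is c_2 = 1.392500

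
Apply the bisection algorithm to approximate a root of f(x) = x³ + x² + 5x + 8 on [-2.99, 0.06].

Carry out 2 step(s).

f(x) = x³ + x² + 5x + 8
Initial interval: [-2.99, 0.06]

Iteration 1:
  c_1 = (-2.990000 + 0.060000)/2 = -1.465000
  f(c_1) = f(-1.465000) = -0.322995
  f(a) × f(c) ≥ 0, new interval: [-1.465000, 0.060000]
Iteration 2:
  c_2 = (-1.465000 + 0.060000)/2 = -0.702500
  f(c_2) = f(-0.702500) = 4.634318
  f(a) × f(c) < 0, new interval: [-1.465000, -0.702500]

After 2 iteration(s), the approximation is c_2 = -0.702500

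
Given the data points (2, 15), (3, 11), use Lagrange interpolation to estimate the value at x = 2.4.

Lagrange interpolation formula:
P(x) = Σ yᵢ × Lᵢ(x)
where Lᵢ(x) = Π_{j≠i} (x - xⱼ)/(xᵢ - xⱼ)

L_0(2.4) = (2.4 - 3)/(2 - 3) = 0.600000
L_1(2.4) = (2.4 - 2)/(3 - 2) = 0.400000

P(2.4) = 15×L_0(2.4) + 11×L_1(2.4)
P(2.4) = 13.400000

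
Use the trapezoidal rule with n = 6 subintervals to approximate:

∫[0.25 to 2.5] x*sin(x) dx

f(x) = x*sin(x)
a = 0.25, b = 2.5, n = 6
h = (b - a)/n = 0.375000

Trapezoidal rule: (h/2)[f(x₀) + 2f(x₁) + 2f(x₂) + ... + f(xₙ)]

x_0 = 0.2500, f(x_0) = 0.061851, coefficient = 1
x_1 = 0.6250, f(x_1) = 0.365686, coefficient = 2
x_2 = 1.0000, f(x_2) = 0.841471, coefficient = 2
x_3 = 1.3750, f(x_3) = 1.348728, coefficient = 2
x_4 = 1.7500, f(x_4) = 1.721975, coefficient = 2
x_5 = 2.1250, f(x_5) = 1.806930, coefficient = 2
x_6 = 2.5000, f(x_6) = 1.496180, coefficient = 1

I ≈ (0.375000/2) × 13.727611 = 2.573927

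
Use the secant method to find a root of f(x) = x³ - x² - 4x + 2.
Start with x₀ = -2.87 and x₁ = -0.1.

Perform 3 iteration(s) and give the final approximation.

f(x) = x³ - x² - 4x + 2
x₀ = -2.87, x₁ = -0.1

Secant formula: x_{n+1} = x_n - f(x_n)(x_n - x_{n-1})/(f(x_n) - f(x_{n-1}))

Iteration 1:
  f(-2.870000) = -18.396803
  f(-0.100000) = 2.389000
  x_2 = -0.100000 - 2.389000×(-0.100000 - (-2.870000))/(2.389000 - (-18.396803))
       = -0.418368
Iteration 2:
  f(-0.100000) = 2.389000
  f(-0.418368) = 3.425212
  x_3 = -0.418368 - 3.425212×(-0.418368 - (-0.100000))/(3.425212 - 2.389000)
       = 0.634001
Iteration 3:
  f(-0.418368) = 3.425212
  f(0.634001) = -0.683120
  x_4 = 0.634001 - (-0.683120)×(0.634001 - (-0.418368))/(-0.683120 - 3.425212)
       = 0.459017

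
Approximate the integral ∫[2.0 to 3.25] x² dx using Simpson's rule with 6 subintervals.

f(x) = x²
a = 2.0, b = 3.25, n = 6
h = (b - a)/n = 0.208333

Simpson's rule: (h/3)[f(x₀) + 4f(x₁) + 2f(x₂) + ... + f(xₙ)]

x_0 = 2.0000, f(x_0) = 4.000000, coefficient = 1
x_1 = 2.2083, f(x_1) = 4.876736, coefficient = 4
x_2 = 2.4167, f(x_2) = 5.840278, coefficient = 2
x_3 = 2.6250, f(x_3) = 6.890625, coefficient = 4
x_4 = 2.8333, f(x_4) = 8.027778, coefficient = 2
x_5 = 3.0417, f(x_5) = 9.251736, coefficient = 4
x_6 = 3.2500, f(x_6) = 10.562500, coefficient = 1

I ≈ (0.208333/3) × 126.375000 = 8.776042
Exact value: 8.776042
Error: 0.000000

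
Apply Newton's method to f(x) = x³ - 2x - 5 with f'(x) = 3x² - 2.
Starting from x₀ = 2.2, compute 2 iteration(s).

f(x) = x³ - 2x - 5
f'(x) = 3x² - 2
x₀ = 2.2

Newton-Raphson formula: x_{n+1} = x_n - f(x_n)/f'(x_n)

Iteration 1:
  f(2.200000) = 1.248000
  f'(2.200000) = 12.520000
  x_1 = 2.200000 - 1.248000/12.520000 = 2.100319
Iteration 2:
  f(2.100319) = 0.064589
  f'(2.100319) = 11.234026
  x_2 = 2.100319 - 0.064589/11.234026 = 2.094570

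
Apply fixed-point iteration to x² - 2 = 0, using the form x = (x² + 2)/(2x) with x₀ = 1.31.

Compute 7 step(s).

Equation: x² - 2 = 0
Fixed-point form: x = (x² + 2)/(2x)
x₀ = 1.31

x_1 = g(1.310000) = 1.418359
x_2 = g(1.418359) = 1.414220
x_3 = g(1.414220) = 1.414214
x_4 = g(1.414214) = 1.414214
x_5 = g(1.414214) = 1.414214
x_6 = g(1.414214) = 1.414214
x_7 = g(1.414214) = 1.414214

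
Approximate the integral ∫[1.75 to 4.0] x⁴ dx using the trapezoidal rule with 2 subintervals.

f(x) = x⁴
a = 1.75, b = 4.0, n = 2
h = (b - a)/n = 1.125000

Trapezoidal rule: (h/2)[f(x₀) + 2f(x₁) + 2f(x₂) + ... + f(xₙ)]

x_0 = 1.7500, f(x_0) = 9.378906, coefficient = 1
x_1 = 2.8750, f(x_1) = 68.320557, coefficient = 2
x_2 = 4.0000, f(x_2) = 256.000000, coefficient = 1

I ≈ (1.125000/2) × 402.020020 = 226.136261
Exact value: 201.517383
Error: 24.618878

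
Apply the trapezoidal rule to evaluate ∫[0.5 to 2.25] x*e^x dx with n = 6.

f(x) = x*e^x
a = 0.5, b = 2.25, n = 6
h = (b - a)/n = 0.291667

Trapezoidal rule: (h/2)[f(x₀) + 2f(x₁) + 2f(x₂) + ... + f(xₙ)]

x_0 = 0.5000, f(x_0) = 0.824361, coefficient = 1
x_1 = 0.7917, f(x_1) = 1.747265, coefficient = 2
x_2 = 1.0833, f(x_2) = 3.200721, coefficient = 2
x_3 = 1.3750, f(x_3) = 5.438230, coefficient = 2
x_4 = 1.6667, f(x_4) = 8.824150, coefficient = 2
x_5 = 1.9583, f(x_5) = 13.879697, coefficient = 2
x_6 = 2.2500, f(x_6) = 21.347406, coefficient = 1

I ≈ (0.291667/2) × 88.351893 = 12.884651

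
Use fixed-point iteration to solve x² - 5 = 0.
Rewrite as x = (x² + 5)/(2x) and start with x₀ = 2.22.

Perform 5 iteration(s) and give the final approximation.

Equation: x² - 5 = 0
Fixed-point form: x = (x² + 5)/(2x)
x₀ = 2.22

x_1 = g(2.220000) = 2.236126
x_2 = g(2.236126) = 2.236068
x_3 = g(2.236068) = 2.236068
x_4 = g(2.236068) = 2.236068
x_5 = g(2.236068) = 2.236068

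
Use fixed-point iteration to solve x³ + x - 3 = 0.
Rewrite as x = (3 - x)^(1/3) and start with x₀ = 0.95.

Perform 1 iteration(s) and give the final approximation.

Equation: x³ + x - 3 = 0
Fixed-point form: x = (3 - x)^(1/3)
x₀ = 0.95

x_1 = g(0.950000) = 1.270334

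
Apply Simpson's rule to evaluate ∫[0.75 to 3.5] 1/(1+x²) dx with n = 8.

f(x) = 1/(1+x²)
a = 0.75, b = 3.5, n = 8
h = (b - a)/n = 0.343750

Simpson's rule: (h/3)[f(x₀) + 4f(x₁) + 2f(x₂) + ... + f(xₙ)]

x_0 = 0.7500, f(x_0) = 0.640000, coefficient = 1
x_1 = 1.0938, f(x_1) = 0.455313, coefficient = 4
x_2 = 1.4375, f(x_2) = 0.326115, coefficient = 2
x_3 = 1.7812, f(x_3) = 0.239644, coefficient = 4
x_4 = 2.1250, f(x_4) = 0.181303, coefficient = 2
x_5 = 2.4688, f(x_5) = 0.140950, coefficient = 4
x_6 = 2.8125, f(x_6) = 0.112231, coefficient = 2
x_7 = 3.1562, f(x_7) = 0.091225, coefficient = 4
x_8 = 3.5000, f(x_8) = 0.075472, coefficient = 1

I ≈ (0.343750/3) × 5.663300 = 0.648920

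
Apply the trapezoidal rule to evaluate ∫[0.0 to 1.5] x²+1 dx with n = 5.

f(x) = x²+1
a = 0.0, b = 1.5, n = 5
h = (b - a)/n = 0.300000

Trapezoidal rule: (h/2)[f(x₀) + 2f(x₁) + 2f(x₂) + ... + f(xₙ)]

x_0 = 0.0000, f(x_0) = 1.000000, coefficient = 1
x_1 = 0.3000, f(x_1) = 1.090000, coefficient = 2
x_2 = 0.6000, f(x_2) = 1.360000, coefficient = 2
x_3 = 0.9000, f(x_3) = 1.810000, coefficient = 2
x_4 = 1.2000, f(x_4) = 2.440000, coefficient = 2
x_5 = 1.5000, f(x_5) = 3.250000, coefficient = 1

I ≈ (0.300000/2) × 17.650000 = 2.647500
Exact value: 2.625000
Error: 0.022500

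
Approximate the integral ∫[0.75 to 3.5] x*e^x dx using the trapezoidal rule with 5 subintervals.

f(x) = x*e^x
a = 0.75, b = 3.5, n = 5
h = (b - a)/n = 0.550000

Trapezoidal rule: (h/2)[f(x₀) + 2f(x₁) + 2f(x₂) + ... + f(xₙ)]

x_0 = 0.7500, f(x_0) = 1.587750, coefficient = 1
x_1 = 1.3000, f(x_1) = 4.770086, coefficient = 2
x_2 = 1.8500, f(x_2) = 11.765666, coefficient = 2
x_3 = 2.4000, f(x_3) = 26.455623, coefficient = 2
x_4 = 2.9500, f(x_4) = 56.362563, coefficient = 2
x_5 = 3.5000, f(x_5) = 115.904082, coefficient = 1

I ≈ (0.550000/2) × 316.199709 = 86.954920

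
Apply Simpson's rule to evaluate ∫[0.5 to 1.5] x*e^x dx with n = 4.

f(x) = x*e^x
a = 0.5, b = 1.5, n = 4
h = (b - a)/n = 0.250000

Simpson's rule: (h/3)[f(x₀) + 4f(x₁) + 2f(x₂) + ... + f(xₙ)]

x_0 = 0.5000, f(x_0) = 0.824361, coefficient = 1
x_1 = 0.7500, f(x_1) = 1.587750, coefficient = 4
x_2 = 1.0000, f(x_2) = 2.718282, coefficient = 2
x_3 = 1.2500, f(x_3) = 4.362929, coefficient = 4
x_4 = 1.5000, f(x_4) = 6.722534, coefficient = 1

I ≈ (0.250000/3) × 36.786173 = 3.065514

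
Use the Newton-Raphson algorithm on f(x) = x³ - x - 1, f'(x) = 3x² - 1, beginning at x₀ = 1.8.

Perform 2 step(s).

f(x) = x³ - x - 1
f'(x) = 3x² - 1
x₀ = 1.8

Newton-Raphson formula: x_{n+1} = x_n - f(x_n)/f'(x_n)

Iteration 1:
  f(1.800000) = 3.032000
  f'(1.800000) = 8.720000
  x_1 = 1.800000 - 3.032000/8.720000 = 1.452294
Iteration 2:
  f(1.452294) = 0.610821
  f'(1.452294) = 5.327470
  x_2 = 1.452294 - 0.610821/5.327470 = 1.337639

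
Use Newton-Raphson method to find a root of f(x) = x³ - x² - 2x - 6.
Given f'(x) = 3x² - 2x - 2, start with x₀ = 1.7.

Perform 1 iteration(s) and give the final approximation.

f(x) = x³ - x² - 2x - 6
f'(x) = 3x² - 2x - 2
x₀ = 1.7

Newton-Raphson formula: x_{n+1} = x_n - f(x_n)/f'(x_n)

Iteration 1:
  f(1.700000) = -7.377000
  f'(1.700000) = 3.270000
  x_1 = 1.700000 - (-7.377000)/3.270000 = 3.955963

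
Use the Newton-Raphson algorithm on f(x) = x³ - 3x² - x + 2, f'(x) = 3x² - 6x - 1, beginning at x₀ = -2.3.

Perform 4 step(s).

f(x) = x³ - 3x² - x + 2
f'(x) = 3x² - 6x - 1
x₀ = -2.3

Newton-Raphson formula: x_{n+1} = x_n - f(x_n)/f'(x_n)

Iteration 1:
  f(-2.300000) = -23.737000
  f'(-2.300000) = 28.670000
  x_1 = -2.300000 - (-23.737000)/28.670000 = -1.472061
Iteration 2:
  f(-1.472061) = -6.218738
  f'(-1.472061) = 14.333263
  x_2 = -1.472061 - (-6.218738)/14.333263 = -1.038194
Iteration 3:
  f(-1.038194) = -1.314359
  f'(-1.038194) = 8.462702
  x_3 = -1.038194 - (-1.314359)/8.462702 = -0.882882
Iteration 4:
  f(-0.882882) = -0.143748
  f'(-0.882882) = 6.635732
  x_4 = -0.882882 - (-0.143748)/6.635732 = -0.861219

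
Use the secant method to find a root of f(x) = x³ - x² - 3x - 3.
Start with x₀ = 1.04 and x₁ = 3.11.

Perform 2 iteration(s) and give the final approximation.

f(x) = x³ - x² - 3x - 3
x₀ = 1.04, x₁ = 3.11

Secant formula: x_{n+1} = x_n - f(x_n)(x_n - x_{n-1})/(f(x_n) - f(x_{n-1}))

Iteration 1:
  f(1.040000) = -6.076736
  f(3.110000) = 8.078131
  x_2 = 3.110000 - 8.078131×(3.110000 - 1.040000)/(8.078131 - (-6.076736))
       = 1.928659
Iteration 2:
  f(3.110000) = 8.078131
  f(1.928659) = -5.331622
  x_3 = 1.928659 - (-5.331622)×(1.928659 - 3.110000)/(-5.331622 - 8.078131)
       = 2.398351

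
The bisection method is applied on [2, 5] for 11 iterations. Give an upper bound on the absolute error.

Bisection error bound: |error| ≤ (b-a)/2^n
|error| ≤ (5 - 2)/2^11 = 3/2^11
|error| ≤ 0.0014648438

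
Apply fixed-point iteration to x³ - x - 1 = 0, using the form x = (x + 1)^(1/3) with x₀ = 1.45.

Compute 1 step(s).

Equation: x³ - x - 1 = 0
Fixed-point form: x = (x + 1)^(1/3)
x₀ = 1.45

x_1 = g(1.450000) = 1.348100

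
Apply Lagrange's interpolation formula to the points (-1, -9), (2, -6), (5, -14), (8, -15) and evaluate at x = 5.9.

Lagrange interpolation formula:
P(x) = Σ yᵢ × Lᵢ(x)
where Lᵢ(x) = Π_{j≠i} (x - xⱼ)/(xᵢ - xⱼ)

L_0(5.9) = (5.9 - 2)/(-1 - 2) × (5.9 - 5)/(-1 - 5) × (5.9 - 8)/(-1 - 8) = 0.045500
L_1(5.9) = (5.9 - (-1))/(2 - (-1)) × (5.9 - 5)/(2 - 5) × (5.9 - 8)/(2 - 8) = -0.241500
L_2(5.9) = (5.9 - (-1))/(5 - (-1)) × (5.9 - 2)/(5 - 2) × (5.9 - 8)/(5 - 8) = 1.046500
L_3(5.9) = (5.9 - (-1))/(8 - (-1)) × (5.9 - 2)/(8 - 2) × (5.9 - 5)/(8 - 5) = 0.149500

P(5.9) = (-9)×L_0(5.9) + (-6)×L_1(5.9) + (-14)×L_2(5.9) + (-15)×L_3(5.9)
P(5.9) = -15.854000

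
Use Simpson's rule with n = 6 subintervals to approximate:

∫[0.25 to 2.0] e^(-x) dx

f(x) = e^(-x)
a = 0.25, b = 2.0, n = 6
h = (b - a)/n = 0.291667

Simpson's rule: (h/3)[f(x₀) + 4f(x₁) + 2f(x₂) + ... + f(xₙ)]

x_0 = 0.2500, f(x_0) = 0.778801, coefficient = 1
x_1 = 0.5417, f(x_1) = 0.581778, coefficient = 4
x_2 = 0.8333, f(x_2) = 0.434598, coefficient = 2
x_3 = 1.1250, f(x_3) = 0.324652, coefficient = 4
x_4 = 1.4167, f(x_4) = 0.242521, coefficient = 2
x_5 = 1.7083, f(x_5) = 0.181167, coefficient = 4
x_6 = 2.0000, f(x_6) = 0.135335, coefficient = 1

I ≈ (0.291667/3) × 6.618766 = 0.643491
Exact value: 0.643465
Error: 0.000026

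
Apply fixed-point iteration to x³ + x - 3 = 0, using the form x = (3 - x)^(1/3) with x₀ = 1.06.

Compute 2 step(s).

Equation: x³ + x - 3 = 0
Fixed-point form: x = (3 - x)^(1/3)
x₀ = 1.06

x_1 = g(1.060000) = 1.247194
x_2 = g(1.247194) = 1.205715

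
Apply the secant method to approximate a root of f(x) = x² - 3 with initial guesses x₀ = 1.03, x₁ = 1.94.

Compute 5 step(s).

f(x) = x² - 3
x₀ = 1.03, x₁ = 1.94

Secant formula: x_{n+1} = x_n - f(x_n)(x_n - x_{n-1})/(f(x_n) - f(x_{n-1}))

Iteration 1:
  f(1.030000) = -1.939100
  f(1.940000) = 0.763600
  x_2 = 1.940000 - 0.763600×(1.940000 - 1.030000)/(0.763600 - (-1.939100))
       = 1.682896
Iteration 2:
  f(1.940000) = 0.763600
  f(1.682896) = -0.167862
  x_3 = 1.682896 - (-0.167862)×(1.682896 - 1.940000)/(-0.167862 - 0.763600)
       = 1.729229
Iteration 3:
  f(1.682896) = -0.167862
  f(1.729229) = -0.009766
  x_4 = 1.729229 - (-0.009766)×(1.729229 - 1.682896)/(-0.009766 - (-0.167862))
       = 1.732091
Iteration 4:
  f(1.729229) = -0.009766
  f(1.732091) = 0.000141
  x_5 = 1.732091 - 0.000141×(1.732091 - 1.729229)/(0.000141 - (-0.009766))
       = 1.732051
Iteration 5:
  f(1.732091) = 0.000141
  f(1.732051) = 0.000000
  x_6 = 1.732051 - 0.000000×(1.732051 - 1.732091)/(0.000000 - 0.000141)
       = 1.732051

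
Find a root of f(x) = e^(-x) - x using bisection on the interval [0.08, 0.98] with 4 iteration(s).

f(x) = e^(-x) - x
Initial interval: [0.08, 0.98]

Iteration 1:
  c_1 = (0.080000 + 0.980000)/2 = 0.530000
  f(c_1) = f(0.530000) = 0.058605
  f(a) × f(c) ≥ 0, new interval: [0.530000, 0.980000]
Iteration 2:
  c_2 = (0.530000 + 0.980000)/2 = 0.755000
  f(c_2) = f(0.755000) = -0.284989
  f(a) × f(c) < 0, new interval: [0.530000, 0.755000]
Iteration 3:
  c_3 = (0.530000 + 0.755000)/2 = 0.642500
  f(c_3) = f(0.642500) = -0.116524
  f(a) × f(c) < 0, new interval: [0.530000, 0.642500]
Iteration 4:
  c_4 = (0.530000 + 0.642500)/2 = 0.586250
  f(c_4) = f(0.586250) = -0.029840
  f(a) × f(c) < 0, new interval: [0.530000, 0.586250]

After 4 iteration(s), the approximation is c_4 = 0.586250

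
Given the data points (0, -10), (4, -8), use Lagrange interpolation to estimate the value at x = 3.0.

Lagrange interpolation formula:
P(x) = Σ yᵢ × Lᵢ(x)
where Lᵢ(x) = Π_{j≠i} (x - xⱼ)/(xᵢ - xⱼ)

L_0(3.0) = (3.0 - 4)/(0 - 4) = 0.250000
L_1(3.0) = (3.0 - 0)/(4 - 0) = 0.750000

P(3.0) = (-10)×L_0(3.0) + (-8)×L_1(3.0)
P(3.0) = -8.500000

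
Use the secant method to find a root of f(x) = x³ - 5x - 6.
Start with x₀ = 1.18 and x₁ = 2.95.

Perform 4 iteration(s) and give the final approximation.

f(x) = x³ - 5x - 6
x₀ = 1.18, x₁ = 2.95

Secant formula: x_{n+1} = x_n - f(x_n)(x_n - x_{n-1})/(f(x_n) - f(x_{n-1}))

Iteration 1:
  f(1.180000) = -10.256968
  f(2.950000) = 4.922375
  x_2 = 2.950000 - 4.922375×(2.950000 - 1.180000)/(4.922375 - (-10.256968))
       = 2.376022
Iteration 2:
  f(2.950000) = 4.922375
  f(2.376022) = -4.466320
  x_3 = 2.376022 - (-4.466320)×(2.376022 - 2.950000)/(-4.466320 - 4.922375)
       = 2.649071
Iteration 3:
  f(2.376022) = -4.466320
  f(2.649071) = -0.655299
  x_4 = 2.649071 - (-0.655299)×(2.649071 - 2.376022)/(-0.655299 - (-4.466320))
       = 2.696021
Iteration 4:
  f(2.649071) = -0.655299
  f(2.696021) = 0.116002
  x_5 = 2.696021 - 0.116002×(2.696021 - 2.649071)/(0.116002 - (-0.655299))
       = 2.688960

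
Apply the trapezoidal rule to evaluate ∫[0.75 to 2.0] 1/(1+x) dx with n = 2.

f(x) = 1/(1+x)
a = 0.75, b = 2.0, n = 2
h = (b - a)/n = 0.625000

Trapezoidal rule: (h/2)[f(x₀) + 2f(x₁) + 2f(x₂) + ... + f(xₙ)]

x_0 = 0.7500, f(x_0) = 0.571429, coefficient = 1
x_1 = 1.3750, f(x_1) = 0.421053, coefficient = 2
x_2 = 2.0000, f(x_2) = 0.333333, coefficient = 1

I ≈ (0.625000/2) × 1.746867 = 0.545896
Exact value: 0.538997
Error: 0.006899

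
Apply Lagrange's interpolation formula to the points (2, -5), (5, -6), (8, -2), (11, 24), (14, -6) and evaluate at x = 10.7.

Lagrange interpolation formula:
P(x) = Σ yᵢ × Lᵢ(x)
where Lᵢ(x) = Π_{j≠i} (x - xⱼ)/(xᵢ - xⱼ)

L_0(10.7) = (10.7 - 5)/(2 - 5) × (10.7 - 8)/(2 - 8) × (10.7 - 11)/(2 - 11) × (10.7 - 14)/(2 - 14) = 0.007838
L_1(10.7) = (10.7 - 2)/(5 - 2) × (10.7 - 8)/(5 - 8) × (10.7 - 11)/(5 - 11) × (10.7 - 14)/(5 - 14) = -0.047850
L_2(10.7) = (10.7 - 2)/(8 - 2) × (10.7 - 5)/(8 - 5) × (10.7 - 11)/(8 - 11) × (10.7 - 14)/(8 - 14) = 0.151525
L_3(10.7) = (10.7 - 2)/(11 - 2) × (10.7 - 5)/(11 - 5) × (10.7 - 8)/(11 - 8) × (10.7 - 14)/(11 - 14) = 0.909150
L_4(10.7) = (10.7 - 2)/(14 - 2) × (10.7 - 5)/(14 - 5) × (10.7 - 8)/(14 - 8) × (10.7 - 11)/(14 - 11) = -0.020663

P(10.7) = (-5)×L_0(10.7) + (-6)×L_1(10.7) + (-2)×L_2(10.7) + 24×L_3(10.7) + (-6)×L_4(10.7)
P(10.7) = 21.888437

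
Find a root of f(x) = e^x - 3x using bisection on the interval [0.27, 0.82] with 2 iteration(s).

f(x) = e^x - 3x
Initial interval: [0.27, 0.82]

Iteration 1:
  c_1 = (0.270000 + 0.820000)/2 = 0.545000
  f(c_1) = f(0.545000) = 0.089608
  f(a) × f(c) ≥ 0, new interval: [0.545000, 0.820000]
Iteration 2:
  c_2 = (0.545000 + 0.820000)/2 = 0.682500
  f(c_2) = f(0.682500) = -0.068681
  f(a) × f(c) < 0, new interval: [0.545000, 0.682500]

After 2 iteration(s), the approximation is c_2 = 0.682500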